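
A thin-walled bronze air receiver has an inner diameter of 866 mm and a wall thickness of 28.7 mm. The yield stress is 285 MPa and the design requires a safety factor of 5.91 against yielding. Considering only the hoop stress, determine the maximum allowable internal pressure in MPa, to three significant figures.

p_allow = 3.20 MPa

σ_allow = 285/5.91 = 48.22 MPa.
σ_h = pD/(2t) → p_allow = 2σ_allow t/D = 2×48.22×28.7/866 = 3.196 MPa.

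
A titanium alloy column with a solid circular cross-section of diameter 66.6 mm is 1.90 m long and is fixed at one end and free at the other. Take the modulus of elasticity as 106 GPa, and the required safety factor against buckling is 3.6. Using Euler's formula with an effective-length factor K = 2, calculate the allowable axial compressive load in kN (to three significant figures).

P_allow = 19.4 kN

I = πd⁴/64 = π×66.6⁴/64 = 965800 mm⁴.
Effective length L_e = KL = 2×1.90 m = 3800 mm.
Euler critical load P_cr = π²EI/L_e² = π²×106000×965800/3800² = 69970 N.
P_allow = P_cr/n = 69970/3.6 = 19440 N.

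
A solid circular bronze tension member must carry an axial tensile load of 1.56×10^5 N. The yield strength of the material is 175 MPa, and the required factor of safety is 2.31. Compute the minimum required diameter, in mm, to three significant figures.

d = 51.2 mm

Allowable stress σ_allow = 175/2.31 = 75.76 MPa.
Required area A = F/σ_allow = 156000/75.76 = 2059 mm².
A = πd²/4 → d = √(4A/π) = 51.20 mm.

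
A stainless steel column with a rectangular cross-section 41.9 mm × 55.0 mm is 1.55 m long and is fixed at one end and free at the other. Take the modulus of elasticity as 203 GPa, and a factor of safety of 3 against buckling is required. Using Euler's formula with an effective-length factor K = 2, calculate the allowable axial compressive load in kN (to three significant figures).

P_allow = 23.4 kN

Buckling occurs about the weak axis: I_min = h·b³/12 = 55.0×41.9³/12 = 337200 mm⁴ (b = 41.9 mm is the smaller dimension).
Effective length L_e = KL = 2×1.55 m = 3100 mm.
Euler critical load P_cr = π²EI/L_e² = π²×203000×337200/3100² = 70290 N.
P_allow = P_cr/n = 70290/3 = 23430 N.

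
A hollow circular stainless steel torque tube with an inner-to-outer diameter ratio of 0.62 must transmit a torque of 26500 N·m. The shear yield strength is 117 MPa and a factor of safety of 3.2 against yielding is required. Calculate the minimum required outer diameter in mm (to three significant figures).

d_o = 163 mm

τ_allow = 117/3.2 = 36.56 MPa.
For a hollow shaft τ = 16T/[πd_o³(1−k⁴)] with k = 0.62, so 1−k⁴ = 0.8522.
d_o³ = 16T/[π τ_allow (1−k⁴)] = 16×2.6500×10^7/(π×36.56×0.8522) = 4.331×10^6 mm³.
d_o = 163.0 mm.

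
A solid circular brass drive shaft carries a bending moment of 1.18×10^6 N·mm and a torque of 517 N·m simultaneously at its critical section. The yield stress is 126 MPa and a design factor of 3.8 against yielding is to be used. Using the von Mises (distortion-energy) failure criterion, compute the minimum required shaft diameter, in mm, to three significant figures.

σ_allow = σ_y/n = 126/3.8 = 33.16 MPa.
For a solid shaft σ_b = 32M/(πd³) and τ = 16T/(πd³), so the von Mises stress is σ' = (16/πd³)·√(4M²+3T²).
√(4M²+3T²) = √(4×(1.180×10^6)² + 3×(517000)²) = 2.524×10^6 N·mm.
d³ = 16×2.524×10^6/(π×33.16) = 387700 mm³.
d = 72.92 mm.

d = 72.9 mm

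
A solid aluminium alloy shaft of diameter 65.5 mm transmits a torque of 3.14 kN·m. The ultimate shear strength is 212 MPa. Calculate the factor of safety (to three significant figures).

n = 3.73

τ = 16T/(πd³) = 16×3140000/(π×65.5³) = 56.91 MPa.
n = τ_limit/τ = 212/56.91 = 3.725.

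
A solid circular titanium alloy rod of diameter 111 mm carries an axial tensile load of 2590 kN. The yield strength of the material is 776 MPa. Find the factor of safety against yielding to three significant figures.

A = πd²/4 = 9677 mm².
σ = F/A = 2590000/9677 = 267.6 MPa.
n = 776/267.6 = 2.899.

n = 2.90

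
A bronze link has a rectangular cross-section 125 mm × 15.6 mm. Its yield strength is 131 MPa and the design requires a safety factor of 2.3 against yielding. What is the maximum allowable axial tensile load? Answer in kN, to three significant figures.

σ_allow = 131/2.3 = 56.96 MPa.
A = 125×15.6 = 1950 mm².
F_allow = σ_allow × A = 56.96×1950 = 111100 N.

F_allow = 111 kN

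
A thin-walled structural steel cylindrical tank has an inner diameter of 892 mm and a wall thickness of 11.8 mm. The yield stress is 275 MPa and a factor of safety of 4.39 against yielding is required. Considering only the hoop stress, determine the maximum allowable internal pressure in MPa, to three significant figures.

p_allow = 1.66 MPa

σ_allow = 275/4.39 = 62.64 MPa.
σ_h = pD/(2t) → p_allow = 2σ_allow t/D = 2×62.64×11.8/892 = 1.657 MPa.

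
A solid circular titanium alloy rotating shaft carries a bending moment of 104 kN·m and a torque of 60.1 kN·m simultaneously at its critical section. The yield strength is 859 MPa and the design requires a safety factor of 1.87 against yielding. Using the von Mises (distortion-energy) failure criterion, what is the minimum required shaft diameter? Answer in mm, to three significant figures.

σ_allow = σ_y/n = 859/1.87 = 459.4 MPa.
For a solid shaft σ_b = 32M/(πd³) and τ = 16T/(πd³), so the von Mises stress is σ' = (16/πd³)·√(4M²+3T²).
√(4M²+3T²) = √(4×(1.040×10^8)² + 3×(6.010×10^7)²) = 2.326×10^8 N·mm.
d³ = 16×2.326×10^8/(π×459.4) = 2.579×10^6 mm³.
d = 137.1 mm.

d = 137 mm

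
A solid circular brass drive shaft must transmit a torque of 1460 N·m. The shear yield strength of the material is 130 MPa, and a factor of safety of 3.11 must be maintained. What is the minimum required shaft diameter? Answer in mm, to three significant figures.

d = 56.2 mm

Allowable shear stress τ_allow = 130/3.11 = 41.80 MPa.
For a solid shaft τ = 16T/(πd³), so d³ = 16T/(π τ_allow) = 16×1460000/(π×41.80) = 177900 mm³.
d = (177900)^(1/3) = 56.24 mm.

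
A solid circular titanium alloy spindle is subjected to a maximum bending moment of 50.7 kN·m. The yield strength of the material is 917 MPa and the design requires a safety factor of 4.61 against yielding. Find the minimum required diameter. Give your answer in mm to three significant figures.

σ_allow = 917/4.61 = 198.9 MPa.
For a solid circular section σ = 32M/(πd³), so d³ = 32M/(π σ_allow) = 32×5.0700×10^7/(π×198.9) = 2.596×10^6 mm³.
d = 137.4 mm.

d = 137 mm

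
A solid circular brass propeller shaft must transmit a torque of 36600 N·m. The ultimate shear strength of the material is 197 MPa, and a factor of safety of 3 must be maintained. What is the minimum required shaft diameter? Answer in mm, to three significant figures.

Allowable shear stress τ_allow = 197/3 = 65.67 MPa.
For a solid shaft τ = 16T/(πd³), so d³ = 16T/(π τ_allow) = 16×3.6600×10^7/(π×65.67) = 2.839×10^6 mm³.
d = (2.839×10^6)^(1/3) = 141.6 mm.

d = 142 mm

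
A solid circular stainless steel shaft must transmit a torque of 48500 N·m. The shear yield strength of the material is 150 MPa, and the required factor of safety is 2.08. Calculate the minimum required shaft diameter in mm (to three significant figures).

Allowable shear stress τ_allow = 150/2.08 = 72.12 MPa.
For a solid shaft τ = 16T/(πd³), so d³ = 16T/(π τ_allow) = 16×4.8500×10^7/(π×72.12) = 3.425×10^6 mm³.
d = (3.425×10^6)^(1/3) = 150.7 mm.

d = 151 mm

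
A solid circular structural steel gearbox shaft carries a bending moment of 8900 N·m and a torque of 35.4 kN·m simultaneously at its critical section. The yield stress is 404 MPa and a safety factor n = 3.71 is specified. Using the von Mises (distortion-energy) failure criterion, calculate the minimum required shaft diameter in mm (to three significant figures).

σ_allow = σ_y/n = 404/3.71 = 108.9 MPa.
For a solid shaft σ_b = 32M/(πd³) and τ = 16T/(πd³), so the von Mises stress is σ' = (16/πd³)·√(4M²+3T²).
√(4M²+3T²) = √(4×(8.900×10^6)² + 3×(3.540×10^7)²) = 6.385×10^7 N·mm.
d³ = 16×6.385×10^7/(π×108.9) = 2.986×10^6 mm³.
d = 144.0 mm.

d = 144 mm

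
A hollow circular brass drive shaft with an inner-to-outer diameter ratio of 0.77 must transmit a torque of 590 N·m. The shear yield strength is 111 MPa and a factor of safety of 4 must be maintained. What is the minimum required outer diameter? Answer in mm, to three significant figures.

d_o = 55.1 mm

τ_allow = 111/4 = 27.75 MPa.
For a hollow shaft τ = 16T/[πd_o³(1−k⁴)] with k = 0.77, so 1−k⁴ = 0.6485.
d_o³ = 16T/[π τ_allow (1−k⁴)] = 16×590000/(π×27.75×0.6485) = 167000 mm³.
d_o = 55.07 mm.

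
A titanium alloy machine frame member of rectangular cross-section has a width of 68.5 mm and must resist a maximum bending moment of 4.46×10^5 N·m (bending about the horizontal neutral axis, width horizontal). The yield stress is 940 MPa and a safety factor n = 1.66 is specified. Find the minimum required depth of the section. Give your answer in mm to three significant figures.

σ_allow = 940/1.66 = 566.3 MPa.
For a rectangular section σ = 6M/(bh²), so h² = 6M/(b σ_allow) = 6×4.4600×10^8/(68.5×566.3) = 68990 mm².
h = 262.7 mm.

h = 263 mm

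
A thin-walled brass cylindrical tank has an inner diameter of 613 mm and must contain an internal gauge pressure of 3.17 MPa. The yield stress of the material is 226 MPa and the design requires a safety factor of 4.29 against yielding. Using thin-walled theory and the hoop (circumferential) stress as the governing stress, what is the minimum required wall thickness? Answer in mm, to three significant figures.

t = 18.4 mm

σ_allow = 226/4.29 = 52.68 MPa.
Hoop stress σ_h = pD/(2t), so t = pD/(2σ_allow) = 3.17×613/(2×52.68) = 18.44 mm.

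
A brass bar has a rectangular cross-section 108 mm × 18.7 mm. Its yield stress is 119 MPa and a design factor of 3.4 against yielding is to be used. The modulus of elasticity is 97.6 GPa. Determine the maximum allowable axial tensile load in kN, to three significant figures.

σ_allow = 119/3.4 = 35.00 MPa.
A = 108×18.7 = 2020 mm².
F_allow = σ_allow × A = 35.00×2020 = 70690 N.

F_allow = 70.7 kN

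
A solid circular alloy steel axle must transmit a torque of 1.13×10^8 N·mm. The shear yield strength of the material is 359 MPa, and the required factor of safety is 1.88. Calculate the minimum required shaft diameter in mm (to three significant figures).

d = 144 mm

Allowable shear stress τ_allow = 359/1.88 = 191.0 MPa.
For a solid shaft τ = 16T/(πd³), so d³ = 16T/(π τ_allow) = 16×1.1300×10^8/(π×191.0) = 3.014×10^6 mm³.
d = (3.014×10^6)^(1/3) = 144.4 mm.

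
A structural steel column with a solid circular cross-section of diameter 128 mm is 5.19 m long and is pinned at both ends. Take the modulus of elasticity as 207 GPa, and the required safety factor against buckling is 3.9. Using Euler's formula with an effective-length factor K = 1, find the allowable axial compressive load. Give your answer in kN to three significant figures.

I = πd⁴/64 = π×128⁴/64 = 1.318×10^7 mm⁴.
Effective length L_e = KL = 1×5.19 m = 5190 mm.
Euler critical load P_cr = π²EI/L_e² = π²×207000×1.318×10^7/5190² = 999400 N.
P_allow = P_cr/n = 999400/3.9 = 256300 N.

P_allow = 256 kN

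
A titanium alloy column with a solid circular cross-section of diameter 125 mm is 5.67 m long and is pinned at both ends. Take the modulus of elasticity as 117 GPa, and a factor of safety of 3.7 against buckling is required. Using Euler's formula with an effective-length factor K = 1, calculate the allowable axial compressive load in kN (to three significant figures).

I = πd⁴/64 = π×125⁴/64 = 1.198×10^7 mm⁴.
Effective length L_e = KL = 1×5.67 m = 5670 mm.
Euler critical load P_cr = π²EI/L_e² = π²×117000×1.198×10^7/5670² = 430500 N.
P_allow = P_cr/n = 430500/3.7 = 116300 N.

P_allow = 116 kN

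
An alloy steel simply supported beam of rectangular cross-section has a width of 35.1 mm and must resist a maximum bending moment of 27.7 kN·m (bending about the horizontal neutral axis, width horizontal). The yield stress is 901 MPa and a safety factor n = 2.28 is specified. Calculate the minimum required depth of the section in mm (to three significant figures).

h = 109 mm

σ_allow = 901/2.28 = 395.2 MPa.
For a rectangular section σ = 6M/(bh²), so h² = 6M/(b σ_allow) = 6×2.7700×10^7/(35.1×395.2) = 11980 mm².
h = 109.5 mm.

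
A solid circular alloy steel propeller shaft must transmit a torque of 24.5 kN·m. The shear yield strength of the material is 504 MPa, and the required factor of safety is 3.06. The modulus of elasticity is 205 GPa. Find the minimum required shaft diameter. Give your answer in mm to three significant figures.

Allowable shear stress τ_allow = 504/3.06 = 164.7 MPa.
For a solid shaft τ = 16T/(πd³), so d³ = 16T/(π τ_allow) = 16×2.4500×10^7/(π×164.7) = 757600 mm³.
d = (757600)^(1/3) = 91.16 mm.

d = 91.2 mm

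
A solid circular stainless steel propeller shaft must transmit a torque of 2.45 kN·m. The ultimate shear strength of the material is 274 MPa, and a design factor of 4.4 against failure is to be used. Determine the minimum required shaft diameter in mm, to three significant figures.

d = 58.5 mm

Allowable shear stress τ_allow = 274/4.4 = 62.27 MPa.
For a solid shaft τ = 16T/(πd³), so d³ = 16T/(π τ_allow) = 16×2450000/(π×62.27) = 200400 mm³.
d = (200400)^(1/3) = 58.52 mm.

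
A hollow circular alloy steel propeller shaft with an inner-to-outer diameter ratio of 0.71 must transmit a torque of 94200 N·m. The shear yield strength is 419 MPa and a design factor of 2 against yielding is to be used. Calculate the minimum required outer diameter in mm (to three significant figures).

τ_allow = 419/2 = 209.5 MPa.
For a hollow shaft τ = 16T/[πd_o³(1−k⁴)] with k = 0.71, so 1−k⁴ = 0.7459.
d_o³ = 16T/[π τ_allow (1−k⁴)] = 16×9.4200×10^7/(π×209.5×0.7459) = 3.070×10^6 mm³.
d_o = 145.3 mm.

d_o = 145 mm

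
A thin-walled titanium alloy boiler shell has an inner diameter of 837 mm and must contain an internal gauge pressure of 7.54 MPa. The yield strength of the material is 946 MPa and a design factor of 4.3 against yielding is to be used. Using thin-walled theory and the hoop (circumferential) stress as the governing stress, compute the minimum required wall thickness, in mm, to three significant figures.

σ_allow = 946/4.3 = 220.0 MPa.
Hoop stress σ_h = pD/(2t), so t = pD/(2σ_allow) = 7.54×837/(2×220.0) = 14.34 mm.

t = 14.3 mm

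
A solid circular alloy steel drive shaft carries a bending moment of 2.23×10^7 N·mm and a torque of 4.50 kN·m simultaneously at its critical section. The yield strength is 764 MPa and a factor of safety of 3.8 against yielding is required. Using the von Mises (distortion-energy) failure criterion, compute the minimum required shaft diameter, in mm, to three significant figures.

d = 105 mm

σ_allow = σ_y/n = 764/3.8 = 201.1 MPa.
For a solid shaft σ_b = 32M/(πd³) and τ = 16T/(πd³), so the von Mises stress is σ' = (16/πd³)·√(4M²+3T²).
√(4M²+3T²) = √(4×(2.230×10^7)² + 3×(4.500×10^6)²) = 4.528×10^7 N·mm.
d³ = 16×4.528×10^7/(π×201.1) = 1.147×10^6 mm³.
d = 104.7 mm.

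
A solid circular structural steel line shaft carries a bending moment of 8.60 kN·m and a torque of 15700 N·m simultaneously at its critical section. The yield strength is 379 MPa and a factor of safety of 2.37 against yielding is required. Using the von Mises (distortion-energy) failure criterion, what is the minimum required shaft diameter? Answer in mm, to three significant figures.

σ_allow = σ_y/n = 379/2.37 = 159.9 MPa.
For a solid shaft σ_b = 32M/(πd³) and τ = 16T/(πd³), so the von Mises stress is σ' = (16/πd³)·√(4M²+3T²).
√(4M²+3T²) = √(4×(8.600×10^6)² + 3×(1.570×10^7)²) = 3.218×10^7 N·mm.
d³ = 16×3.218×10^7/(π×159.9) = 1.025×10^6 mm³.
d = 100.8 mm.

d = 101 mm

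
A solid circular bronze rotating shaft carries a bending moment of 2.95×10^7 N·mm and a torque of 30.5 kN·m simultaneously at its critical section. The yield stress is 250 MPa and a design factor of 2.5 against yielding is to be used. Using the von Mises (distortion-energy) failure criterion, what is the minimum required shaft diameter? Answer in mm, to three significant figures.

d = 159 mm

σ_allow = σ_y/n = 250/2.5 = 100.0 MPa.
For a solid shaft σ_b = 32M/(πd³) and τ = 16T/(πd³), so the von Mises stress is σ' = (16/πd³)·√(4M²+3T²).
√(4M²+3T²) = √(4×(2.950×10^7)² + 3×(3.050×10^7)²) = 7.919×10^7 N·mm.
d³ = 16×7.919×10^7/(π×100.0) = 4.033×10^6 mm³.
d = 159.2 mm.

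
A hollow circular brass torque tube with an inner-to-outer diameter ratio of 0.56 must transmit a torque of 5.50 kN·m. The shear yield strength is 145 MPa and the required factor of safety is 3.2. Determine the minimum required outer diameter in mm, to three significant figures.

τ_allow = 145/3.2 = 45.31 MPa.
For a hollow shaft τ = 16T/[πd_o³(1−k⁴)] with k = 0.56, so 1−k⁴ = 0.9017.
d_o³ = 16T/[π τ_allow (1−k⁴)] = 16×5500000/(π×45.31×0.9017) = 685600 mm³.
d_o = 88.18 mm.

d_o = 88.2 mm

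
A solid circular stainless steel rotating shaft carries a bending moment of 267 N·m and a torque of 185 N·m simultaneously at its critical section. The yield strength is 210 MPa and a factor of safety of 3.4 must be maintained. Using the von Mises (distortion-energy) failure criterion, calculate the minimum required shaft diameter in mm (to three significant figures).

d = 37.2 mm

σ_allow = σ_y/n = 210/3.4 = 61.76 MPa.
For a solid shaft σ_b = 32M/(πd³) and τ = 16T/(πd³), so the von Mises stress is σ' = (16/πd³)·√(4M²+3T²).
√(4M²+3T²) = √(4×(267000)² + 3×(185000)²) = 622800 N·mm.
d³ = 16×622800/(π×61.76) = 51350 mm³.
d = 37.17 mm.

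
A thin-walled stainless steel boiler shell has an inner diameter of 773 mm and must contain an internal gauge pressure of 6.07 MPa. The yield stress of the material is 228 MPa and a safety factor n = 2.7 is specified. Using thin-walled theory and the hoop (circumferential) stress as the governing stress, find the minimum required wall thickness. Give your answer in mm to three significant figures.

σ_allow = 228/2.7 = 84.44 MPa.
Hoop stress σ_h = pD/(2t), so t = pD/(2σ_allow) = 6.07×773/(2×84.44) = 27.78 mm.

t = 27.8 mm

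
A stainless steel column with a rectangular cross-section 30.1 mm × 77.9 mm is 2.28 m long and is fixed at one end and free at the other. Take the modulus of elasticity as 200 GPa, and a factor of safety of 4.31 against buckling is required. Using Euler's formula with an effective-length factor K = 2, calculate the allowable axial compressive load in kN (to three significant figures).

P_allow = 3.90 kN

Buckling occurs about the weak axis: I_min = h·b³/12 = 77.9×30.1³/12 = 177000 mm⁴ (b = 30.1 mm is the smaller dimension).
Effective length L_e = KL = 2×2.28 m = 4560 mm.
Euler critical load P_cr = π²EI/L_e² = π²×200000×177000/4560² = 16810 N.
P_allow = P_cr/n = 16810/4.31 = 3899 N.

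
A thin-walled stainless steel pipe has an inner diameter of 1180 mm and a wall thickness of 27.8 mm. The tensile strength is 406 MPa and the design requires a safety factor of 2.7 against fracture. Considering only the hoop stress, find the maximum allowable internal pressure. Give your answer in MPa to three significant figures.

p_allow = 7.09 MPa

σ_allow = 406/2.7 = 150.4 MPa.
σ_h = pD/(2t) → p_allow = 2σ_allow t/D = 2×150.4×27.8/1180 = 7.085 MPa.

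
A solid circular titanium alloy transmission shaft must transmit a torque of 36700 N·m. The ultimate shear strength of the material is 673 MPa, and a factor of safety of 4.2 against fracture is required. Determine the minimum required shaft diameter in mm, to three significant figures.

Allowable shear stress τ_allow = 673/4.2 = 160.2 MPa.
For a solid shaft τ = 16T/(πd³), so d³ = 16T/(π τ_allow) = 16×3.6700×10^7/(π×160.2) = 1.166×10^6 mm³.
d = (1.166×10^6)^(1/3) = 105.3 mm.

d = 105 mm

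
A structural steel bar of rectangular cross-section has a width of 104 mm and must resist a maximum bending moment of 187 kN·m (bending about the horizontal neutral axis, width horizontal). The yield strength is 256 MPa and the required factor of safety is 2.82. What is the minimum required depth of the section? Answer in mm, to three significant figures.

h = 345 mm

σ_allow = 256/2.82 = 90.78 MPa.
For a rectangular section σ = 6M/(bh²), so h² = 6M/(b σ_allow) = 6×1.8700×10^8/(104×90.78) = 118800 mm².
h = 344.7 mm.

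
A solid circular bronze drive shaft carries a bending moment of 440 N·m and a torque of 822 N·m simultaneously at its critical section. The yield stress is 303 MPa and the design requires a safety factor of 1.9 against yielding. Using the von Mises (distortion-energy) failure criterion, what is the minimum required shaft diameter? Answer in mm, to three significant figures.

σ_allow = σ_y/n = 303/1.9 = 159.5 MPa.
For a solid shaft σ_b = 32M/(πd³) and τ = 16T/(πd³), so the von Mises stress is σ' = (16/πd³)·√(4M²+3T²).
√(4M²+3T²) = √(4×(440000)² + 3×(822000)²) = 1.674×10^6 N·mm.
d³ = 16×1.674×10^6/(π×159.5) = 53450 mm³.
d = 37.67 mm.

d = 37.7 mm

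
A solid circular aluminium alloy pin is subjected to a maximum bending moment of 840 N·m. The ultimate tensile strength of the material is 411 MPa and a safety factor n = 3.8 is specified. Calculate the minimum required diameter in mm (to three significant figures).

σ_allow = 411/3.8 = 108.2 MPa.
For a solid circular section σ = 32M/(πd³), so d³ = 32M/(π σ_allow) = 32×840000/(π×108.2) = 79110 mm³.
d = 42.93 mm.

d = 42.9 mm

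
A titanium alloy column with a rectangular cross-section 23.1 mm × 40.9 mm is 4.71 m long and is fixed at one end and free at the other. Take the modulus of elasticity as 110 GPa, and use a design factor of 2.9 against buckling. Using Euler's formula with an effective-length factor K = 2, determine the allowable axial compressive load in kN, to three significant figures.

Buckling occurs about the weak axis: I_min = h·b³/12 = 40.9×23.1³/12 = 42010 mm⁴ (b = 23.1 mm is the smaller dimension).
Effective length L_e = KL = 2×4.71 m = 9420 mm.
Euler critical load P_cr = π²EI/L_e² = π²×110000×42010/9420² = 514.0 N.
P_allow = P_cr/n = 514.0/2.9 = 177.2 N.

P_allow = 0.177 kN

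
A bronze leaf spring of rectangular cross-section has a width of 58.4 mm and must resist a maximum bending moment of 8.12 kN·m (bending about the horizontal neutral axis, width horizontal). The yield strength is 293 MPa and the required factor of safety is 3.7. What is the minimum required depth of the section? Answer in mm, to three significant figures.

σ_allow = 293/3.7 = 79.19 MPa.
For a rectangular section σ = 6M/(bh²), so h² = 6M/(b σ_allow) = 6×8120000/(58.4×79.19) = 10530 mm².
h = 102.6 mm.

h = 103 mm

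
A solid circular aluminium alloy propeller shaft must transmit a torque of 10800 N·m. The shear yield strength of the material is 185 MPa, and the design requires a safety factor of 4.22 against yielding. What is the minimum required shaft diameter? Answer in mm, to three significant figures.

Allowable shear stress τ_allow = 185/4.22 = 43.84 MPa.
For a solid shaft τ = 16T/(πd³), so d³ = 16T/(π τ_allow) = 16×1.0800×10^7/(π×43.84) = 1.255×10^6 mm³.
d = (1.255×10^6)^(1/3) = 107.9 mm.

d = 108 mm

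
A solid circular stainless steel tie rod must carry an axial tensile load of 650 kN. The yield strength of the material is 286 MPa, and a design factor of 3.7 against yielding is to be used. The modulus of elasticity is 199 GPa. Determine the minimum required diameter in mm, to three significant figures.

Allowable stress σ_allow = 286/3.7 = 77.30 MPa.
Required area A = F/σ_allow = 650000/77.30 = 8409 mm².
A = πd²/4 → d = √(4A/π) = 103.5 mm.

d = 103 mm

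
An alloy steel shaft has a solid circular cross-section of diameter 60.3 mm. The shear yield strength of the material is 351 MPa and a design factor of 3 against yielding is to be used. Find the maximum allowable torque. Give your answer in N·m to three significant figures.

τ_allow = 351/3 = 117.0 MPa.
For a solid shaft T_allow = τ_allow·πd³/16; πd³/16 = π×60.3³/16 = 43050 mm³.
T_allow = 117.0×43050 = 5.037×10^6 N·mm = 5037 N·m.

T_allow = 5040 N·m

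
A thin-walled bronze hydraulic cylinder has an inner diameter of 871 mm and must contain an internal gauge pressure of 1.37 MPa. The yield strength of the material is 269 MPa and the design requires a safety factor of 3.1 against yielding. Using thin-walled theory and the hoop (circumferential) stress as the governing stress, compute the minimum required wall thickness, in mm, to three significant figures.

σ_allow = 269/3.1 = 86.77 MPa.
Hoop stress σ_h = pD/(2t), so t = pD/(2σ_allow) = 1.37×871/(2×86.77) = 6.876 mm.

t = 6.88 mm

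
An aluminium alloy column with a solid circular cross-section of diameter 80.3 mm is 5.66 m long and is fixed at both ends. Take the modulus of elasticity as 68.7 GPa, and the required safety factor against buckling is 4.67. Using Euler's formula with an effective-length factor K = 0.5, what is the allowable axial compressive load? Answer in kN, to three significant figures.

P_allow = 37.0 kN

I = πd⁴/64 = π×80.3⁴/64 = 2.041×10^6 mm⁴.
Effective length L_e = KL = 0.5×5.66 m = 2830 mm.
Euler critical load P_cr = π²EI/L_e² = π²×68700×2.041×10^6/2830² = 172800 N.
P_allow = P_cr/n = 172800/4.67 = 37000 N.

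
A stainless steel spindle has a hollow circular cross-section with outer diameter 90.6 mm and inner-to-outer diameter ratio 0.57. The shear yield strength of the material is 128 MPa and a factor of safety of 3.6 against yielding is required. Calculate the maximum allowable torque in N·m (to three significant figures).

τ_allow = 128/3.6 = 35.56 MPa.
For a hollow shaft T_allow = τ_allow·πd_o³(1−k⁴)/16 with 1−k⁴ = 0.8944, so πd_o³(1−k⁴)/16 = 130600 mm³.
T_allow = 35.56×130600 = 4.644×10^6 N·mm = 4644 N·m.

T_allow = 4640 N·m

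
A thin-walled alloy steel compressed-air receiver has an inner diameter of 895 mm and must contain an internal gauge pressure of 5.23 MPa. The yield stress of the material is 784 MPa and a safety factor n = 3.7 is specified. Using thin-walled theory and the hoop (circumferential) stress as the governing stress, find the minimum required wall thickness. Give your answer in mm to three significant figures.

t = 11.0 mm

σ_allow = 784/3.7 = 211.9 MPa.
Hoop stress σ_h = pD/(2t), so t = pD/(2σ_allow) = 5.23×895/(2×211.9) = 11.05 mm.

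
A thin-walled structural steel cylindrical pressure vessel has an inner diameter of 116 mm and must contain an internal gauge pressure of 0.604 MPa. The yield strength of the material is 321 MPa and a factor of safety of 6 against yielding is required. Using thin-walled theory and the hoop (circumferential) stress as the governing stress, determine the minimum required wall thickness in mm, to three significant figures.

σ_allow = 321/6 = 53.50 MPa.
Hoop stress σ_h = pD/(2t), so t = pD/(2σ_allow) = 0.604×116/(2×53.50) = 0.6548 mm.

t = 0.655 mm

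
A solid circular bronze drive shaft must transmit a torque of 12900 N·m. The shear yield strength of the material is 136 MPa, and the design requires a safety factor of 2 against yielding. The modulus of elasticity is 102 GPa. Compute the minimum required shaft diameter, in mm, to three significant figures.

d = 98.9 mm

Allowable shear stress τ_allow = 136/2 = 68.00 MPa.
For a solid shaft τ = 16T/(πd³), so d³ = 16T/(π τ_allow) = 16×1.2900×10^7/(π×68.00) = 966200 mm³.
d = (966200)^(1/3) = 98.86 mm.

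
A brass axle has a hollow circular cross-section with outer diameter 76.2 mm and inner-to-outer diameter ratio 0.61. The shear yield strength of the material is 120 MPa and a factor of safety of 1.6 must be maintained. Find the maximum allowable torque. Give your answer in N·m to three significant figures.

T_allow = 5610 N·m

τ_allow = 120/1.6 = 75.00 MPa.
For a hollow shaft T_allow = τ_allow·πd_o³(1−k⁴)/16 with 1−k⁴ = 0.8615, so πd_o³(1−k⁴)/16 = 74850 mm³.
T_allow = 75.00×74850 = 5.613×10^6 N·mm = 5613 N·m.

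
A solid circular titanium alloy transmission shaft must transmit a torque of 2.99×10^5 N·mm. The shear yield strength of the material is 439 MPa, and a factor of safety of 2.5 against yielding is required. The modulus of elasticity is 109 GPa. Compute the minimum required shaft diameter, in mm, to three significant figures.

Allowable shear stress τ_allow = 439/2.5 = 175.6 MPa.
For a solid shaft τ = 16T/(πd³), so d³ = 16T/(π τ_allow) = 16×299000/(π×175.6) = 8672 mm³.
d = (8672)^(1/3) = 20.54 mm.

d = 20.5 mm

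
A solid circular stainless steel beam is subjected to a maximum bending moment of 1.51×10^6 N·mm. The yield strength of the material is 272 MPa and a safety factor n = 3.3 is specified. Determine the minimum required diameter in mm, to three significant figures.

σ_allow = 272/3.3 = 82.42 MPa.
For a solid circular section σ = 32M/(πd³), so d³ = 32M/(π σ_allow) = 32×1510000/(π×82.42) = 186600 mm³.
d = 57.14 mm.

d = 57.1 mm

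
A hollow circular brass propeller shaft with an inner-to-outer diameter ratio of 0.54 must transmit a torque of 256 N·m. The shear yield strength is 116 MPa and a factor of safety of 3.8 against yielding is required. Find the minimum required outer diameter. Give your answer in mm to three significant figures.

τ_allow = 116/3.8 = 30.53 MPa.
For a hollow shaft τ = 16T/[πd_o³(1−k⁴)] with k = 0.54, so 1−k⁴ = 0.9150.
d_o³ = 16T/[π τ_allow (1−k⁴)] = 16×256000/(π×30.53×0.9150) = 46680 mm³.
d_o = 36.01 mm.

d_o = 36.0 mm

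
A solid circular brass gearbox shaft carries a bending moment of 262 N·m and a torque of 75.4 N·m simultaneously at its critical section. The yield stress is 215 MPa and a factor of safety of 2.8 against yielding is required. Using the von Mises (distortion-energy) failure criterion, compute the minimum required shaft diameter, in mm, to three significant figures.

σ_allow = σ_y/n = 215/2.8 = 76.79 MPa.
For a solid shaft σ_b = 32M/(πd³) and τ = 16T/(πd³), so the von Mises stress is σ' = (16/πd³)·√(4M²+3T²).
√(4M²+3T²) = √(4×(262000)² + 3×(75400)²) = 540000 N·mm.
d³ = 16×540000/(π×76.79) = 35820 mm³.
d = 32.96 mm.

d = 33.0 mm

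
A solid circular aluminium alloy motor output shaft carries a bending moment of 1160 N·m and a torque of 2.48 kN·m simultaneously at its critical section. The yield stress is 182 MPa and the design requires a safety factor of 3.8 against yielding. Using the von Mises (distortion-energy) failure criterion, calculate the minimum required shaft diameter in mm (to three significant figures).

d = 80.4 mm

σ_allow = σ_y/n = 182/3.8 = 47.89 MPa.
For a solid shaft σ_b = 32M/(πd³) and τ = 16T/(πd³), so the von Mises stress is σ' = (16/πd³)·√(4M²+3T²).
√(4M²+3T²) = √(4×(1.160×10^6)² + 3×(2.480×10^6)²) = 4.882×10^6 N·mm.
d³ = 16×4.882×10^6/(π×47.89) = 519100 mm³.
d = 80.37 mm.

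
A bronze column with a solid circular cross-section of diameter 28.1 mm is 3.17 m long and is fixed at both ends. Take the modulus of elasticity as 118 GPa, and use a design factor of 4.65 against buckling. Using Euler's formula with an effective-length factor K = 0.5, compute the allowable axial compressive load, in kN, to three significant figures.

P_allow = 3.05 kN

I = πd⁴/64 = π×28.1⁴/64 = 30610 mm⁴.
Effective length L_e = KL = 0.5×3.17 m = 1585 mm.
Euler critical load P_cr = π²EI/L_e² = π²×118000×30610/1585² = 14190 N.
P_allow = P_cr/n = 14190/4.65 = 3051 N.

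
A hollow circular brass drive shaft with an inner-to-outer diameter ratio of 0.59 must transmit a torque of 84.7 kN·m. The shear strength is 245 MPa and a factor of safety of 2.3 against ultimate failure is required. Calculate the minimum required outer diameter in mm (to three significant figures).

τ_allow = 245/2.3 = 106.5 MPa.
For a hollow shaft τ = 16T/[πd_o³(1−k⁴)] with k = 0.59, so 1−k⁴ = 0.8788.
d_o³ = 16T/[π τ_allow (1−k⁴)] = 16×8.4700×10^7/(π×106.5×0.8788) = 4.608×10^6 mm³.
d_o = 166.4 mm.

d_o = 166 mm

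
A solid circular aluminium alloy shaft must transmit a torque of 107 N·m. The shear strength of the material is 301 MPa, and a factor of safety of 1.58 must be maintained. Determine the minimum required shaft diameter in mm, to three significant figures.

d = 14.2 mm

Allowable shear stress τ_allow = 301/1.58 = 190.5 MPa.
For a solid shaft τ = 16T/(πd³), so d³ = 16T/(π τ_allow) = 16×107000/(π×190.5) = 2861 mm³.
d = (2861)^(1/3) = 14.20 mm.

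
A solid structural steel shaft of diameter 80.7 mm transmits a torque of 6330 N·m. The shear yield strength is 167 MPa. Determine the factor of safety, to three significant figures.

n = 2.72

τ = 16T/(πd³) = 16×6330000/(π×80.7³) = 61.34 MPa.
n = τ_limit/τ = 167/61.34 = 2.722.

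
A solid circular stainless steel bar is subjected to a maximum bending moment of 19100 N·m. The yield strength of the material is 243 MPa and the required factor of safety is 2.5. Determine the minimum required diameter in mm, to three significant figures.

d = 126 mm

σ_allow = 243/2.5 = 97.20 MPa.
For a solid circular section σ = 32M/(πd³), so d³ = 32M/(π σ_allow) = 32×1.9100×10^7/(π×97.20) = 2.002×10^6 mm³.
d = 126.0 mm.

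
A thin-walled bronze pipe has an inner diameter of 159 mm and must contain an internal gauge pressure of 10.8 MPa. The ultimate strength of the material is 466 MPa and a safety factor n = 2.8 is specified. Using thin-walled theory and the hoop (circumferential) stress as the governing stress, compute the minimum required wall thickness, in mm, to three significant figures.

σ_allow = 466/2.8 = 166.4 MPa.
Hoop stress σ_h = pD/(2t), so t = pD/(2σ_allow) = 10.8×159/(2×166.4) = 5.159 mm.

t = 5.16 mm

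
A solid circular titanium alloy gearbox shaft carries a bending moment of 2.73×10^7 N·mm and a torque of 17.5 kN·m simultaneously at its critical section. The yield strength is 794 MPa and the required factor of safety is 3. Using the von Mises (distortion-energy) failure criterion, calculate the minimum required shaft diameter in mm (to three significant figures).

d = 106 mm

σ_allow = σ_y/n = 794/3 = 264.7 MPa.
For a solid shaft σ_b = 32M/(πd³) and τ = 16T/(πd³), so the von Mises stress is σ' = (16/πd³)·√(4M²+3T²).
√(4M²+3T²) = √(4×(2.730×10^7)² + 3×(1.750×10^7)²) = 6.245×10^7 N·mm.
d³ = 16×6.245×10^7/(π×264.7) = 1.202×10^6 mm³.
d = 106.3 mm.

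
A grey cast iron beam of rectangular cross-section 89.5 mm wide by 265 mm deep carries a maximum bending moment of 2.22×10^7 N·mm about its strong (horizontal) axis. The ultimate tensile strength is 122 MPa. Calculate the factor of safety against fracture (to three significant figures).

n = 5.76

Section modulus S = bh²/6 = 89.5×265²/6 = 1.048×10^6 mm³.
σ = M/S = 2.2200×10^7/1.048×10^6 = 21.19 MPa.
n = 122/21.19 = 5.757.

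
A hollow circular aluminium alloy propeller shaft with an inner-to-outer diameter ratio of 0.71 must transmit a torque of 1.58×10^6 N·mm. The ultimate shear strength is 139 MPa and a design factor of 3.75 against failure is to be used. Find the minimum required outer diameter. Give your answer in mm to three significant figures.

τ_allow = 139/3.75 = 37.07 MPa.
For a hollow shaft τ = 16T/[πd_o³(1−k⁴)] with k = 0.71, so 1−k⁴ = 0.7459.
d_o³ = 16T/[π τ_allow (1−k⁴)] = 16×1580000/(π×37.07×0.7459) = 291100 mm³.
d_o = 66.27 mm.

d_o = 66.3 mm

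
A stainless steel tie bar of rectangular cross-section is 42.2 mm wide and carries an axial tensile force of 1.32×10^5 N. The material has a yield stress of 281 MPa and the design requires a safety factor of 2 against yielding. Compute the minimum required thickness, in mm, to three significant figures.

t = 22.3 mm

σ_allow = 281/2 = 140.5 MPa.
Required area A = F/σ_allow = 132000/140.5 = 939.5 mm².
t = A/w = 939.5/42.2 = 22.26 mm.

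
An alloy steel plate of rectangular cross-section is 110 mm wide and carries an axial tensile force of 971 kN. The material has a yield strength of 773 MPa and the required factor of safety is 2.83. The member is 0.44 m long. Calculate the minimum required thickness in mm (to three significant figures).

σ_allow = 773/2.83 = 273.1 MPa.
Required area A = F/σ_allow = 971000/273.1 = 3555 mm².
t = A/w = 3555/110 = 32.32 mm.

t = 32.3 mm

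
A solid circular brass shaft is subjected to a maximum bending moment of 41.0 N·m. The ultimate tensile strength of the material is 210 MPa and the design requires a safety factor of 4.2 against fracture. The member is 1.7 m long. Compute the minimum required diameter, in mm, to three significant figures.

d = 20.3 mm

σ_allow = 210/4.2 = 50.00 MPa.
For a solid circular section σ = 32M/(πd³), so d³ = 32M/(π σ_allow) = 32×41000/(π×50.00) = 8352 mm³.
d = 20.29 mm.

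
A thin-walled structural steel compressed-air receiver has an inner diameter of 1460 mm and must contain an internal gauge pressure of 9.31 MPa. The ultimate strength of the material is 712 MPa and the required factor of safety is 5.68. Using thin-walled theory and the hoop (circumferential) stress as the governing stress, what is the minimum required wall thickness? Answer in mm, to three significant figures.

σ_allow = 712/5.68 = 125.4 MPa.
Hoop stress σ_h = pD/(2t), so t = pD/(2σ_allow) = 9.31×1460/(2×125.4) = 54.22 mm.

t = 54.2 mm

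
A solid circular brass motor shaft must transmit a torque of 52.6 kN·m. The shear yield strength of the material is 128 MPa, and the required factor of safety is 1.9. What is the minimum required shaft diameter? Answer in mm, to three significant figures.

Allowable shear stress τ_allow = 128/1.9 = 67.37 MPa.
For a solid shaft τ = 16T/(πd³), so d³ = 16T/(π τ_allow) = 16×5.2600×10^7/(π×67.37) = 3.976×10^6 mm³.
d = (3.976×10^6)^(1/3) = 158.4 mm.

d = 158 mm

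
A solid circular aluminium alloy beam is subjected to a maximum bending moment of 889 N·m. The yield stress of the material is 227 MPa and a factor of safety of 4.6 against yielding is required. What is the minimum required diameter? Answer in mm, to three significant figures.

σ_allow = 227/4.6 = 49.35 MPa.
For a solid circular section σ = 32M/(πd³), so d³ = 32M/(π σ_allow) = 32×889000/(π×49.35) = 183500 mm³.
d = 56.83 mm.

d = 56.8 mm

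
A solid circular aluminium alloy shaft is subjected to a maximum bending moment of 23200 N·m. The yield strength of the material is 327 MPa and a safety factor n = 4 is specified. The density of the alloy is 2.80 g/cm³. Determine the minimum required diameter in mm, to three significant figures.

d = 142 mm

σ_allow = 327/4 = 81.75 MPa.
For a solid circular section σ = 32M/(πd³), so d³ = 32M/(π σ_allow) = 32×2.3200×10^7/(π×81.75) = 2.891×10^6 mm³.
d = 142.5 mm.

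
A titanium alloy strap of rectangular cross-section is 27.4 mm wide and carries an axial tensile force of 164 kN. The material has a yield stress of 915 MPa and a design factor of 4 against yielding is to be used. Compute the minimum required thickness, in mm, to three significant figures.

t = 26.2 mm

σ_allow = 915/4 = 228.8 MPa.
Required area A = F/σ_allow = 164000/228.8 = 716.9 mm².
t = A/w = 716.9/27.4 = 26.17 mm.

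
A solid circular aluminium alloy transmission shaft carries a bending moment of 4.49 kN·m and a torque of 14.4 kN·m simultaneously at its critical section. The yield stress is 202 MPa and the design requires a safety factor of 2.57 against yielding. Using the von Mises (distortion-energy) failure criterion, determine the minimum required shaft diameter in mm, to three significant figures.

d = 120 mm

σ_allow = σ_y/n = 202/2.57 = 78.60 MPa.
For a solid shaft σ_b = 32M/(πd³) and τ = 16T/(πd³), so the von Mises stress is σ' = (16/πd³)·√(4M²+3T²).
√(4M²+3T²) = √(4×(4.490×10^6)² + 3×(1.440×10^7)²) = 2.651×10^7 N·mm.
d³ = 16×2.651×10^7/(π×78.60) = 1.718×10^6 mm³.
d = 119.8 mm.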